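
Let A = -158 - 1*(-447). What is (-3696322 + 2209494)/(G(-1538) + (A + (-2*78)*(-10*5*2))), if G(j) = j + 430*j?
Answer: 212404/92427 ≈ 2.2981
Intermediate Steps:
A = 289 (A = -158 + 447 = 289)
G(j) = 431*j
(-3696322 + 2209494)/(G(-1538) + (A + (-2*78)*(-10*5*2))) = (-3696322 + 2209494)/(431*(-1538) + (289 + (-2*78)*(-10*5*2))) = -1486828/(-662878 + (289 - (-7800)*2)) = -1486828/(-662878 + (289 - 156*(-100))) = -1486828/(-662878 + (289 + 15600)) = -1486828/(-662878 + 15889) = -1486828/(-646989) = -1486828*(-1/646989) = 212404/92427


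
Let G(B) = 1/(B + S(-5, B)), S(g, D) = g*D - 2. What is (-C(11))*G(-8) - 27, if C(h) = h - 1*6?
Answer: -163/6 ≈ -27.167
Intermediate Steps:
S(g, D) = -2 + D*g (S(g, D) = D*g - 2 = -2 + D*g)
C(h) = -6 + h (C(h) = h - 6 = -6 + h)
G(B) = 1/(-2 - 4*B) (G(B) = 1/(B + (-2 + B*(-5))) = 1/(B + (-2 - 5*B)) = 1/(-2 - 4*B))
(-C(11))*G(-8) - 27 = (-(-6 + 11))*(1/(2*(-1 - 2*(-8)))) - 27 = (-1*5)*(1/(2*(-1 + 16))) - 27 = -5/(2*15) - 27 = -5*1/30 - 27 = -⅙ - 27 = -163/6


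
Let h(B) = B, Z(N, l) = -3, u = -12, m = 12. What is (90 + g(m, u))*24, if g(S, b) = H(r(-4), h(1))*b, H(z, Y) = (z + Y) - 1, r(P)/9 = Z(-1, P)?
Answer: 9936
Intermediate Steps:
r(P) = -27 (r(P) = 9*(-3) = -27)
H(z, Y) = -1 + Y + z (H(z, Y) = (Y + z) - 1 = -1 + Y + z)
g(S, b) = -27*b (g(S, b) = (-1 + 1 - 27)*b = -27*b)
(90 + g(m, u))*24 = (90 - 27*(-12))*24 = (90 + 324)*24 = 414*24 = 9936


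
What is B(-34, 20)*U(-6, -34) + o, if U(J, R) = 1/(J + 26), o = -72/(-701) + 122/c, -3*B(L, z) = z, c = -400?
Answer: -225283/420600 ≈ -0.53562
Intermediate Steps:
B(L, z) = -z/3
o = -28361/140200 (o = -72/(-701) + 122/(-400) = -72*(-1/701) + 122*(-1/400) = 72/701 - 61/200 = -28361/140200 ≈ -0.20229)
U(J, R) = 1/(26 + J)
B(-34, 20)*U(-6, -34) + o = (-⅓*20)/(26 - 6) - 28361/140200 = -20/3/20 - 28361/140200 = -20/3*1/20 - 28361/140200 = -⅓ - 28361/140200 = -225283/420600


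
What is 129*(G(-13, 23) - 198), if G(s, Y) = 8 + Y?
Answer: -21543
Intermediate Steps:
129*(G(-13, 23) - 198) = 129*((8 + 23) - 198) = 129*(31 - 198) = 129*(-167) = -21543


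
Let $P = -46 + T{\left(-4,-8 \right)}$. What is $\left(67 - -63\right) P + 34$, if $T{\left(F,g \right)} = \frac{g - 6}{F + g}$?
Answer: $- \frac{17383}{3} \approx -5794.3$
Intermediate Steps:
$T{\left(F,g \right)} = \frac{-6 + g}{F + g}$
$P = - \frac{269}{6}$ ($P = -46 + \frac{-6 - 8}{-4 - 8} = -46 + \frac{1}{-12} \left(-14\right) = -46 - - \frac{7}{6} = -46 + \frac{7}{6} = - \frac{269}{6} \approx -44.833$)
$\left(67 - -63\right) P + 34 = \left(67 - -63\right) \left(- \frac{269}{6}\right) + 34 = \left(67 + 63\right) \left(- \frac{269}{6}\right) + 34 = 130 \left(- \frac{269}{6}\right) + 34 = - \frac{17485}{3} + 34 = - \frac{17383}{3}$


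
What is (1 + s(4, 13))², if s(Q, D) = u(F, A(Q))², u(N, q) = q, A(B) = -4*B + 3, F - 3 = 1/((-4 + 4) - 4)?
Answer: 28900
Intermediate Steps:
F = 11/4 (F = 3 + 1/((-4 + 4) - 4) = 3 + 1/(0 - 4) = 3 + 1/(-4) = 3 - ¼ = 11/4 ≈ 2.7500)
A(B) = 3 - 4*B
s(Q, D) = (3 - 4*Q)²
(1 + s(4, 13))² = (1 + (-3 + 4*4)²)² = (1 + (-3 + 16)²)² = (1 + 13²)² = (1 + 169)² = 170² = 28900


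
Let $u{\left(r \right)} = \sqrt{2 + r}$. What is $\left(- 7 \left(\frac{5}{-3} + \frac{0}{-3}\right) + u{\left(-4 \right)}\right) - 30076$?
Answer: $- \frac{90193}{3} + i \sqrt{2} \approx -30064.0 + 1.4142 i$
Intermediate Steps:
$\left(- 7 \left(\frac{5}{-3} + \frac{0}{-3}\right) + u{\left(-4 \right)}\right) - 30076 = \left(- 7 \left(\frac{5}{-3} + \frac{0}{-3}\right) + \sqrt{2 - 4}\right) - 30076 = \left(- 7 \left(5 \left(- \frac{1}{3}\right) + 0 \left(- \frac{1}{3}\right)\right) + \sqrt{-2}\right) - 30076 = \left(- 7 \left(- \frac{5}{3} + 0\right) + i \sqrt{2}\right) - 30076 = \left(\left(-7\right) \left(- \frac{5}{3}\right) + i \sqrt{2}\right) - 30076 = \left(\frac{35}{3} + i \sqrt{2}\right) - 30076 = - \frac{90193}{3} + i \sqrt{2}$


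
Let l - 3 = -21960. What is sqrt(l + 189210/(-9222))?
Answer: 2*I*sqrt(4620773)/29 ≈ 148.25*I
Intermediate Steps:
l = -21957 (l = 3 - 21960 = -21957)
sqrt(l + 189210/(-9222)) = sqrt(-21957 + 189210/(-9222)) = sqrt(-21957 + 189210*(-1/9222)) = sqrt(-21957 - 595/29) = sqrt(-637348/29) = 2*I*sqrt(4620773)/29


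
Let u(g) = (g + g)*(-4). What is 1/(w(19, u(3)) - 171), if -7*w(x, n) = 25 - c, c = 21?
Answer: -7/1201 ≈ -0.0058285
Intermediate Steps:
u(g) = -8*g (u(g) = (2*g)*(-4) = -8*g)
w(x, n) = -4/7 (w(x, n) = -(25 - 1*21)/7 = -(25 - 21)/7 = -⅐*4 = -4/7)
1/(w(19, u(3)) - 171) = 1/(-4/7 - 171) = 1/(-1201/7) = -7/1201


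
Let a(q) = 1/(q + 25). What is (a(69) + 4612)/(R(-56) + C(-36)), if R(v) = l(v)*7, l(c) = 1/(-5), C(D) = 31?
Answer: 58585/376 ≈ 155.81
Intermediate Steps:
a(q) = 1/(25 + q)
l(c) = -1/5
R(v) = -7/5 (R(v) = -1/5*7 = -7/5)
(a(69) + 4612)/(R(-56) + C(-36)) = (1/(25 + 69) + 4612)/(-7/5 + 31) = (1/94 + 4612)/(148/5) = (1/94 + 4612)*(5/148) = (433529/94)*(5/148) = 58585/376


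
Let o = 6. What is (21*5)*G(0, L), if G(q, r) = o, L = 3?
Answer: 630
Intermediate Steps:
G(q, r) = 6
(21*5)*G(0, L) = (21*5)*6 = 105*6 = 630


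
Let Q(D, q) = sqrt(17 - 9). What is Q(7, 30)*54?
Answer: 108*sqrt(2) ≈ 152.74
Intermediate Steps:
Q(D, q) = 2*sqrt(2) (Q(D, q) = sqrt(8) = 2*sqrt(2))
Q(7, 30)*54 = (2*sqrt(2))*54 = 108*sqrt(2)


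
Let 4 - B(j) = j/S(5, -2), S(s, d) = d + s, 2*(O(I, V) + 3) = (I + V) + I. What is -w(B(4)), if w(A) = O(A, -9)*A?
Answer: 116/9 ≈ 12.889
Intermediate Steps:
O(I, V) = -3 + I + V/2 (O(I, V) = -3 + ((I + V) + I)/2 = -3 + (V + 2*I)/2 = -3 + (I + V/2) = -3 + I + V/2)
B(j) = 4 - j/3 (B(j) = 4 - j/(-2 + 5) = 4 - j/3)
w(A) = A*(-15/2 + A) (w(A) = (-3 + A + (1/2)*(-9))*A = (-3 + A - 9/2)*A = (-15/2 + A)*A = A*(-15/2 + A))
-w(B(4)) = -(4 - 1/3*4)*(-15 + 2*(4 - 1/3*4))/2 = -(4 - 4/3)*(-15 + 2*(4 - 4/3))/2 = -8*(-15 + 2*(8/3))/(2*3) = -8*(-15 + 16/3)/(2*3) = -8*(-29)/(2*3*3) = -1*(-116/9) = 116/9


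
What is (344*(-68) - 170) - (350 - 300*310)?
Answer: 69088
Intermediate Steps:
(344*(-68) - 170) - (350 - 300*310) = (-23392 - 170) - (350 - 93000) = -23562 - 1*(-92650) = -23562 + 92650 = 69088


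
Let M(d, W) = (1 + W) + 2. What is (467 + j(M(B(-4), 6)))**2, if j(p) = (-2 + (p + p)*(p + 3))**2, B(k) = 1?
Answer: 2140265169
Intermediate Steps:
M(d, W) = 3 + W
j(p) = (-2 + 2*p*(3 + p))**2 (j(p) = (-2 + (2*p)*(3 + p))**2 = (-2 + 2*p*(3 + p))**2)
(467 + j(M(B(-4), 6)))**2 = (467 + 4*(-1 + (3 + 6)**2 + 3*(3 + 6))**2)**2 = (467 + 4*(-1 + 9**2 + 3*9)**2)**2 = (467 + 4*(-1 + 81 + 27)**2)**2 = (467 + 4*107**2)**2 = (467 + 4*11449)**2 = (467 + 45796)**2 = 46263**2 = 2140265169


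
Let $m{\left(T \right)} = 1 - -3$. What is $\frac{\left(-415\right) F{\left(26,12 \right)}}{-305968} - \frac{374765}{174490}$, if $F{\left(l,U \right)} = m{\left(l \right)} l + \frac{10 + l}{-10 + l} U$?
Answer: $- \frac{10517994867}{5338835632} \approx -1.9701$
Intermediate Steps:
$m{\left(T \right)} = 4$ ($m{\left(T \right)} = 1 + 3 = 4$)
$F{\left(l,U \right)} = 4 l + \frac{U \left(10 + l\right)}{-10 + l}$ ($F{\left(l,U \right)} = 4 l + \frac{10 + l}{-10 + l} U = 4 l + \frac{U \left(10 + l\right)}{-10 + l}$)
$\frac{\left(-415\right) F{\left(26,12 \right)}}{-305968} - \frac{374765}{174490} = \frac{\left(-415\right) \frac{\left(-40\right) 26 + 4 \cdot 26^{2} + 10 \cdot 12 + 12 \cdot 26}{-10 + 26}}{-305968} - \frac{374765}{174490} = - 415 \frac{-1040 + 4 \cdot 676 + 120 + 312}{16} \left(- \frac{1}{305968}\right) - \frac{74953}{34898} = - 415 \frac{-1040 + 2704 + 120 + 312}{16} \left(- \frac{1}{305968}\right) - \frac{74953}{34898} = - 415 \cdot \frac{1}{16} \cdot 2096 \left(- \frac{1}{305968}\right) - \frac{74953}{34898} = \left(-415\right) 131 \left(- \frac{1}{305968}\right) - \frac{74953}{34898} = \left(-54365\right) \left(- \frac{1}{305968}\right) - \frac{74953}{34898} = \frac{54365}{305968} - \frac{74953}{34898} = - \frac{10517994867}{5338835632}$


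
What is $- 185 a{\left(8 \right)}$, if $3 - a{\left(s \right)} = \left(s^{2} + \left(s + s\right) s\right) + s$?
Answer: $36445$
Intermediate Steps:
$a{\left(s \right)} = 3 - s - 3 s^{2}$ ($a{\left(s \right)} = 3 - \left(\left(s^{2} + \left(s + s\right) s\right) + s\right) = 3 - \left(\left(s^{2} + 2 s s\right) + s\right) = 3 - \left(\left(s^{2} + 2 s^{2}\right) + s\right) = 3 - \left(3 s^{2} + s\right) = 3 - \left(s + 3 s^{2}\right) = 3 - s - 3 s^{2}$)
$- 185 a{\left(8 \right)} = - 185 \left(3 - 8 - 3 \cdot 8^{2}\right) = - 185 \left(3 - 8 - 192\right) = \left(-185\right) \left(-197\right) = 36445$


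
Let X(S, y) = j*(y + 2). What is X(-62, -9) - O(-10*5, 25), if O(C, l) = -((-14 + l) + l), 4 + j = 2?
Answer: 50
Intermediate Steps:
j = -2 (j = -4 + 2 = -2)
O(C, l) = 14 - 2*l (O(C, l) = -(-14 + 2*l) = 14 - 2*l)
X(S, y) = -4 - 2*y (X(S, y) = -2*(y + 2) = -2*(2 + y) = -4 - 2*y)
X(-62, -9) - O(-10*5, 25) = (-4 - 2*(-9)) - (14 - 2*25) = (-4 + 18) - (14 - 50) = 14 - 1*(-36) = 14 + 36 = 50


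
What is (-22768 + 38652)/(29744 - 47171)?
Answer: -15884/17427 ≈ -0.91146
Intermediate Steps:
(-22768 + 38652)/(29744 - 47171) = 15884/(-17427) = 15884*(-1/17427) = -15884/17427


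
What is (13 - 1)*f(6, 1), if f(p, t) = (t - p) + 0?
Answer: -60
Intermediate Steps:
f(p, t) = t - p
(13 - 1)*f(6, 1) = (13 - 1)*(1 - 1*6) = 12*(1 - 6) = 12*(-5) = -60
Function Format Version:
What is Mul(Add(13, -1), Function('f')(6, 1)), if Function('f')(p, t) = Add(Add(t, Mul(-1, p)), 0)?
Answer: -60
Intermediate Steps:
Function('f')(p, t) = Add(t, Mul(-1, p))
Mul(Add(13, -1), Function('f')(6, 1)) = Mul(Add(13, -1), Add(1, Mul(-1, 6))) = Mul(12, Add(1, -6)) = Mul(12, -5) = -60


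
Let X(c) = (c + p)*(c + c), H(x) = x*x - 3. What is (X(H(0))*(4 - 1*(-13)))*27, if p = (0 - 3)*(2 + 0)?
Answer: 24786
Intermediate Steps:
p = -6 (p = -3*2 = -6)
H(x) = -3 + x**2 (H(x) = x**2 - 3 = -3 + x**2)
X(c) = 2*c*(-6 + c) (X(c) = (c - 6)*(c + c) = (-6 + c)*(2*c) = 2*c*(-6 + c))
(X(H(0))*(4 - 1*(-13)))*27 = ((2*(-3 + 0**2)*(-6 + (-3 + 0**2)))*(4 - 1*(-13)))*27 = ((2*(-3 + 0)*(-6 + (-3 + 0)))*(4 + 13))*27 = ((2*(-3)*(-6 - 3))*17)*27 = ((2*(-3)*(-9))*17)*27 = (54*17)*27 = 918*27 = 24786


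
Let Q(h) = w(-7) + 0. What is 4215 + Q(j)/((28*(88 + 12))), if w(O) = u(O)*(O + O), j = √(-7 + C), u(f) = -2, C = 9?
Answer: 421501/100 ≈ 4215.0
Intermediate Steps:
j = √2 (j = √(-7 + 9) = √2 ≈ 1.4142)
w(O) = -4*O (w(O) = -2*(O + O) = -4*O)
Q(h) = 28 (Q(h) = -4*(-7) + 0 = 28 + 0 = 28)
4215 + Q(j)/((28*(88 + 12))) = 4215 + 28/((28*(88 + 12))) = 4215 + 28/((28*100)) = 4215 + 28/2800 = 4215 + 28*(1/2800) = 4215 + 1/100 = 421501/100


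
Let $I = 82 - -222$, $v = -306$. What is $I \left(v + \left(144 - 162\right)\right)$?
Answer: $-98496$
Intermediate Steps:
$I = 304$ ($I = 82 + 222 = 304$)
$I \left(v + \left(144 - 162\right)\right) = 304 \left(-306 + \left(144 - 162\right)\right) = 304 \left(-306 - 18\right) = 304 \left(-324\right) = -98496$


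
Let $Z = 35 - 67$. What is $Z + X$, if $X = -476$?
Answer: $-508$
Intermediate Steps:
$Z = -32$ ($Z = 35 - 67 = -32$)
$Z + X = -32 - 476 = -508$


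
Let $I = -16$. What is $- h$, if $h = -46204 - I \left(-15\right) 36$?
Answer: $54844$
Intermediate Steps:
$h = -54844$ ($h = -46204 - \left(-16\right) \left(-15\right) 36 = -46204 - 240 \cdot 36 = -46204 - 8640 = -54844$)
$- h = \left(-1\right) \left(-54844\right) = 54844$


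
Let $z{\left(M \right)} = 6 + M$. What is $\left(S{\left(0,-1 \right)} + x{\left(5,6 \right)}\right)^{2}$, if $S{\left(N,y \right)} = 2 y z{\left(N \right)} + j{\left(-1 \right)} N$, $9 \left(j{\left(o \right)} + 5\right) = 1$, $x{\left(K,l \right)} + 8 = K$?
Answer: $225$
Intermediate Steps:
$x{\left(K,l \right)} = -8 + K$
$j{\left(o \right)} = - \frac{44}{9}$ ($j{\left(o \right)} = -5 + \frac{1}{9} \cdot 1 = -5 + \frac{1}{9} = - \frac{44}{9}$)
$S{\left(N,y \right)} = - \frac{44 N}{9} + 2 y \left(6 + N\right)$ ($S{\left(N,y \right)} = 2 y \left(6 + N\right) - \frac{44 N}{9} = - \frac{44 N}{9} + 2 y \left(6 + N\right)$)
$\left(S{\left(0,-1 \right)} + x{\left(5,6 \right)}\right)^{2} = \left(\left(\left(- \frac{44}{9}\right) 0 + 2 \left(-1\right) \left(6 + 0\right)\right) + \left(-8 + 5\right)\right)^{2} = \left(\left(0 + 2 \left(-1\right) 6\right) - 3\right)^{2} = \left(\left(0 - 12\right) - 3\right)^{2} = \left(-12 - 3\right)^{2} = \left(-15\right)^{2} = 225$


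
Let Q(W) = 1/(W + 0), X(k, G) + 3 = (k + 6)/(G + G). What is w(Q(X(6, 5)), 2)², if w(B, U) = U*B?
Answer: 100/81 ≈ 1.2346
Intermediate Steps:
X(k, G) = -3 + (6 + k)/(2*G) (X(k, G) = -3 + (k + 6)/(G + G) = -3 + (6 + k)/((2*G)) = -3 + (6 + k)*(1/(2*G)) = -3 + (6 + k)/(2*G))
Q(W) = 1/W
w(B, U) = B*U
w(Q(X(6, 5)), 2)² = (2/((½)*(6 + 6 - 6*5)/5))² = (2/((½)*(⅕)*(6 + 6 - 30)))² = (2/((½)*(⅕)*(-18)))² = (2/(-9/5))² = (-5/9*2)² = (-10/9)² = 100/81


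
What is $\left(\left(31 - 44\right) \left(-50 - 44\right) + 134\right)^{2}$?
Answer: $1838736$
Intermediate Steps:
$\left(\left(31 - 44\right) \left(-50 - 44\right) + 134\right)^{2} = \left(\left(-13\right) \left(-94\right) + 134\right)^{2} = \left(1222 + 134\right)^{2} = 1356^{2} = 1838736$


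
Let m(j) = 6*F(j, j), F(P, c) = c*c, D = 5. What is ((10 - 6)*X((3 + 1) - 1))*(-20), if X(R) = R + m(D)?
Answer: -12240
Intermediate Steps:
F(P, c) = c**2
m(j) = 6*j**2
X(R) = 150 + R (X(R) = R + 6*5**2 = R + 6*25 = R + 150 = 150 + R)
((10 - 6)*X((3 + 1) - 1))*(-20) = ((10 - 6)*(150 + ((3 + 1) - 1)))*(-20) = (4*(150 + (4 - 1)))*(-20) = (4*(150 + 3))*(-20) = (4*153)*(-20) = 612*(-20) = -12240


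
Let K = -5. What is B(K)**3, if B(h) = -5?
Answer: -125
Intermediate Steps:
B(K)**3 = (-5)**3 = -125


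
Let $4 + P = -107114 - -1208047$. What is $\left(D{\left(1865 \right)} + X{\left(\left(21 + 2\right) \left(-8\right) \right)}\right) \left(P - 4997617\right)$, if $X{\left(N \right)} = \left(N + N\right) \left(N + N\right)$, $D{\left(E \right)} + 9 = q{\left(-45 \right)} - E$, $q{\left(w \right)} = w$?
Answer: $-520227331440$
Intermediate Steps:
$P = 1100929$ ($P = -4 - -1100933 = -4 + \left(-107114 + 1208047\right) = -4 + 1100933 = 1100929$)
$D{\left(E \right)} = -54 - E$ ($D{\left(E \right)} = -9 - \left(45 + E\right) = -54 - E$)
$X{\left(N \right)} = 4 N^{2}$ ($X{\left(N \right)} = 2 N 2 N = 4 N^{2}$)
$\left(D{\left(1865 \right)} + X{\left(\left(21 + 2\right) \left(-8\right) \right)}\right) \left(P - 4997617\right) = \left(\left(-54 - 1865\right) + 4 \left(\left(21 + 2\right) \left(-8\right)\right)^{2}\right) \left(1100929 - 4997617\right) = \left(\left(-54 - 1865\right) + 4 \left(23 \left(-8\right)\right)^{2}\right) \left(-3896688\right) = \left(-1919 + 4 \left(-184\right)^{2}\right) \left(-3896688\right) = \left(-1919 + 4 \cdot 33856\right) \left(-3896688\right) = \left(-1919 + 135424\right) \left(-3896688\right) = 133505 \left(-3896688\right) = -520227331440$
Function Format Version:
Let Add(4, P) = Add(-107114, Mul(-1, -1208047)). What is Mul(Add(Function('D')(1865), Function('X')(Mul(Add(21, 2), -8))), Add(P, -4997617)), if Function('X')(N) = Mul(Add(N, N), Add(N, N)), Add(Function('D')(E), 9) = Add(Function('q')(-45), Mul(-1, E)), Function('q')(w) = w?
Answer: -520227331440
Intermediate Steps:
P = 1100929 (P = Add(-4, Add(-107114, Mul(-1, -1208047))) = Add(-4, Add(-107114, 1208047)) = Add(-4, 1100933) = 1100929)
Function('D')(E) = Add(-54, Mul(-1, E)) (Function('D')(E) = Add(-9, Add(-45, Mul(-1, E))) = Add(-54, Mul(-1, E)))
Function('X')(N) = Mul(4, Pow(N, 2)) (Function('X')(N) = Mul(Mul(2, N), Mul(2, N)) = Mul(4, Pow(N, 2)))
Mul(Add(Function('D')(1865), Function('X')(Mul(Add(21, 2), -8))), Add(P, -4997617)) = Mul(Add(Add(-54, Mul(-1, 1865)), Mul(4, Pow(Mul(Add(21, 2), -8), 2))), Add(1100929, -4997617)) = Mul(Add(Add(-54, -1865), Mul(4, Pow(Mul(23, -8), 2))), -3896688) = Mul(Add(-1919, Mul(4, Pow(-184, 2))), -3896688) = Mul(Add(-1919, Mul(4, 33856)), -3896688) = Mul(Add(-1919, 135424), -3896688) = Mul(133505, -3896688) = -520227331440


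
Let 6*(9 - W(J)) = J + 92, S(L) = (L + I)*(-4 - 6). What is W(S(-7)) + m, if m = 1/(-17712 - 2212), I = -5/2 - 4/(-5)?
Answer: -1245253/59772 ≈ -20.833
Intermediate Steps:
I = -17/10 (I = -5*½ - 4*(-⅕) = -5/2 + ⅘ = -17/10 ≈ -1.7000)
S(L) = 17 - 10*L (S(L) = (L - 17/10)*(-4 - 6) = (-17/10 + L)*(-10) = 17 - 10*L)
m = -1/19924 (m = 1/(-19924) = -1/19924 ≈ -5.0191e-5)
W(J) = -19/3 - J/6 (W(J) = 9 - (J + 92)/6 = 9 - (92 + J)/6 = 9 + (-46/3 - J/6) = -19/3 - J/6)
W(S(-7)) + m = (-19/3 - (17 - 10*(-7))/6) - 1/19924 = (-19/3 - (17 + 70)/6) - 1/19924 = (-19/3 - ⅙*87) - 1/19924 = (-19/3 - 29/2) - 1/19924 = -125/6 - 1/19924 = -1245253/59772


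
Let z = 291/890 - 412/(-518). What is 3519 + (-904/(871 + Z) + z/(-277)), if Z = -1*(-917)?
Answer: 100423054721167/28541517690 ≈ 3518.5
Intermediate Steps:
Z = 917
z = 258709/230510 (z = 291*(1/890) - 412*(-1/518) = 291/890 + 206/259 = 258709/230510 ≈ 1.1223)
3519 + (-904/(871 + Z) + z/(-277)) = 3519 + (-904/(871 + 917) + (258709/230510)/(-277)) = 3519 + (-904/1788 + (258709/230510)*(-1/277)) = 3519 + (-904*1/1788 - 258709/63851270) = 3519 + (-226/447 - 258709/63851270) = 3519 - 14546029943/28541517690 = 100423054721167/28541517690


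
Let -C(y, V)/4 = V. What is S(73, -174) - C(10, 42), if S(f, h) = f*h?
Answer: -12534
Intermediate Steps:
C(y, V) = -4*V
S(73, -174) - C(10, 42) = 73*(-174) - (-4)*42 = -12702 - 1*(-168) = -12702 + 168 = -12534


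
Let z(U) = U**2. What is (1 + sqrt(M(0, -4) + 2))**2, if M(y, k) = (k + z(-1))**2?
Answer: (1 + sqrt(11))**2 ≈ 18.633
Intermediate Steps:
M(y, k) = (1 + k)**2 (M(y, k) = (k + (-1)**2)**2 = (k + 1)**2 = (1 + k)**2)
(1 + sqrt(M(0, -4) + 2))**2 = (1 + sqrt((1 - 4)**2 + 2))**2 = (1 + sqrt((-3)**2 + 2))**2 = (1 + sqrt(9 + 2))**2 = (1 + sqrt(11))**2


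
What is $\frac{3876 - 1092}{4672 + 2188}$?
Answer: $\frac{696}{1715} \approx 0.40583$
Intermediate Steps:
$\frac{3876 - 1092}{4672 + 2188} = \frac{2784}{6860} = 2784 \cdot \frac{1}{6860} = \frac{696}{1715}$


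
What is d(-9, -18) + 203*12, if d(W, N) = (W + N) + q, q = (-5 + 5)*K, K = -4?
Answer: 2409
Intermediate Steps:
q = 0 (q = (-5 + 5)*(-4) = 0*(-4) = 0)
d(W, N) = N + W (d(W, N) = (W + N) + 0 = (N + W) + 0 = N + W)
d(-9, -18) + 203*12 = (-18 - 9) + 203*12 = -27 + 2436 = 2409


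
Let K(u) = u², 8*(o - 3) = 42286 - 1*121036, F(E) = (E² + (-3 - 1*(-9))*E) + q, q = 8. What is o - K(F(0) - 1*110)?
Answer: -80979/4 ≈ -20245.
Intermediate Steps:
F(E) = 8 + E² + 6*E (F(E) = (E² + (-3 - 1*(-9))*E) + 8 = (E² + (-3 + 9)*E) + 8 = (E² + 6*E) + 8 = 8 + E² + 6*E)
o = -39363/4 (o = 3 + (42286 - 1*121036)/8 = 3 + (42286 - 121036)/8 = 3 + (⅛)*(-78750) = 3 - 39375/4 = -39363/4 ≈ -9840.8)
o - K(F(0) - 1*110) = -39363/4 - ((8 + 0² + 6*0) - 1*110)² = -39363/4 - ((8 + 0 + 0) - 110)² = -39363/4 - (8 - 110)² = -39363/4 - 1*(-102)² = -39363/4 - 1*10404 = -39363/4 - 10404 = -80979/4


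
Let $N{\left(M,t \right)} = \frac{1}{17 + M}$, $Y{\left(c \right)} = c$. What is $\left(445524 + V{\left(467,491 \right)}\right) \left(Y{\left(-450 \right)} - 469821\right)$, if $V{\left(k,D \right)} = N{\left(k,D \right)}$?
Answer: $- \frac{101406236700207}{484} \approx -2.0952 \cdot 10^{11}$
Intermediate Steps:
$V{\left(k,D \right)} = \frac{1}{17 + k}$
$\left(445524 + V{\left(467,491 \right)}\right) \left(Y{\left(-450 \right)} - 469821\right) = \left(445524 + \frac{1}{17 + 467}\right) \left(-450 - 469821\right) = \left(445524 + \frac{1}{484}\right) \left(-470271\right) = \frac{215633617}{484} \left(-470271\right) = - \frac{101406236700207}{484}$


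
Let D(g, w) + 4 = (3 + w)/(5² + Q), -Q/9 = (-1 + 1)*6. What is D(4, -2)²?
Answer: 9801/625 ≈ 15.682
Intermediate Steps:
Q = 0 (Q = -9*(-1 + 1)*6 = -0*6 = -9*0 = 0)
D(g, w) = -97/25 + w/25 (D(g, w) = -4 + (3 + w)/(5² + 0) = -4 + (3 + w)/(25 + 0) = -4 + (3 + w)/25 = -4 + (3 + w)*(1/25) = -4 + (3/25 + w/25) = -97/25 + w/25)
D(4, -2)² = (-97/25 + (1/25)*(-2))² = (-97/25 - 2/25)² = (-99/25)² = 9801/625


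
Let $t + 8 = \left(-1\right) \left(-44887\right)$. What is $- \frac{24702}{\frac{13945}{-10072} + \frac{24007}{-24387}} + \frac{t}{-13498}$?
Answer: $\frac{81872327370989443}{7854151706062} \approx 10424.0$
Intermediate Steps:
$t = 44879$ ($t = -8 - -44887 = -8 + 44887 = 44879$)
$- \frac{24702}{\frac{13945}{-10072} + \frac{24007}{-24387}} + \frac{t}{-13498} = - \frac{24702}{\frac{13945}{-10072} + \frac{24007}{-24387}} + \frac{44879}{-13498} = - \frac{24702}{13945 \left(- \frac{1}{10072}\right) + 24007 \left(- \frac{1}{24387}\right)} + 44879 \left(- \frac{1}{13498}\right) = - \frac{24702}{- \frac{13945}{10072} - \frac{24007}{24387}} - \frac{44879}{13498} = - \frac{24702}{- \frac{581875219}{245625864}} - \frac{44879}{13498} = \left(-24702\right) \left(- \frac{245625864}{581875219}\right) - \frac{44879}{13498} = \frac{6067450092528}{581875219} - \frac{44879}{13498} = \frac{81872327370989443}{7854151706062}$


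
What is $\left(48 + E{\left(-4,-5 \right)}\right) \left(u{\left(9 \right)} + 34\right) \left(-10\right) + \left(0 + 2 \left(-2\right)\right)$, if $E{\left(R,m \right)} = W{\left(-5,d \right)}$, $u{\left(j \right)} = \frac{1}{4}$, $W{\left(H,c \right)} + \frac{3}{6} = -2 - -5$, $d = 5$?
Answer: $- \frac{69201}{4} \approx -17300.0$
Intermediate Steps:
$W{\left(H,c \right)} = \frac{5}{2}$ ($W{\left(H,c \right)} = - \frac{1}{2} - -3 = - \frac{1}{2} + \left(-2 + 5\right) = - \frac{1}{2} + 3 = \frac{5}{2}$)
$u{\left(j \right)} = \frac{1}{4}$
$E{\left(R,m \right)} = \frac{5}{2}$
$\left(48 + E{\left(-4,-5 \right)}\right) \left(u{\left(9 \right)} + 34\right) \left(-10\right) + \left(0 + 2 \left(-2\right)\right) = \left(48 + \frac{5}{2}\right) \left(\frac{1}{4} + 34\right) \left(-10\right) + \left(0 + 2 \left(-2\right)\right) = \frac{101}{2} \cdot \frac{137}{4} \left(-10\right) + \left(0 - 4\right) = \frac{13837}{8} \left(-10\right) - 4 = - \frac{69185}{4} - 4 = - \frac{69201}{4}$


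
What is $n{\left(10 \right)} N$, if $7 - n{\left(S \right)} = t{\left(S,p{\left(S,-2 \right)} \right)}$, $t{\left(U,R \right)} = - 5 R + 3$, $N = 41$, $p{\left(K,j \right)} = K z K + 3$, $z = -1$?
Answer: $-19721$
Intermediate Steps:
$p{\left(K,j \right)} = 3 - K^{2}$ ($p{\left(K,j \right)} = K \left(-1\right) K + 3 = - K K + 3 = - K^{2} + 3 = 3 - K^{2}$)
$t{\left(U,R \right)} = 3 - 5 R$
$n{\left(S \right)} = 19 - 5 S^{2}$ ($n{\left(S \right)} = 7 - \left(3 - 5 \left(3 - S^{2}\right)\right) = 7 - \left(3 + \left(-15 + 5 S^{2}\right)\right) = 7 - \left(-12 + 5 S^{2}\right) = 19 - 5 S^{2}$)
$n{\left(10 \right)} N = \left(19 - 5 \cdot 10^{2}\right) 41 = \left(19 - 500\right) 41 = \left(-481\right) 41 = -19721$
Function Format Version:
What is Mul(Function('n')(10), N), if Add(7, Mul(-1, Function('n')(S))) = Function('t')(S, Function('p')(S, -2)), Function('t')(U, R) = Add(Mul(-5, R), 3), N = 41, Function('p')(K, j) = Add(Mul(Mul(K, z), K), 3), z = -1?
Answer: -19721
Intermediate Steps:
Function('p')(K, j) = Add(3, Mul(-1, Pow(K, 2))) (Function('p')(K, j) = Add(Mul(Mul(K, -1), K), 3) = Add(Mul(Mul(-1, K), K), 3) = Add(Mul(-1, Pow(K, 2)), 3) = Add(3, Mul(-1, Pow(K, 2))))
Function('t')(U, R) = Add(3, Mul(-5, R))
Function('n')(S) = Add(19, Mul(-5, Pow(S, 2))) (Function('n')(S) = Add(7, Mul(-1, Add(3, Mul(-5, Add(3, Mul(-1, Pow(S, 2))))))) = Add(7, Mul(-1, Add(3, Add(-15, Mul(5, Pow(S, 2)))))) = Add(7, Mul(-1, Add(-12, Mul(5, Pow(S, 2))))) = Add(7, Add(12, Mul(-5, Pow(S, 2)))) = Add(19, Mul(-5, Pow(S, 2))))
Mul(Function('n')(10), N) = Mul(Add(19, Mul(-5, Pow(10, 2))), 41) = Mul(Add(19, Mul(-5, 100)), 41) = Mul(Add(19, -500), 41) = Mul(-481, 41) = -19721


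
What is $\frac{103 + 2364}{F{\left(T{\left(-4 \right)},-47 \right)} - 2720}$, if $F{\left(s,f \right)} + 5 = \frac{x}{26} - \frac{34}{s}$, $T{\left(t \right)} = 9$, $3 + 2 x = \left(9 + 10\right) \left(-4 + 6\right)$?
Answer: $- \frac{1154556}{1276753} \approx -0.90429$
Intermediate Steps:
$x = \frac{35}{2}$ ($x = - \frac{3}{2} + \frac{\left(9 + 10\right) \left(-4 + 6\right)}{2} = - \frac{3}{2} + \frac{19 \cdot 2}{2} = - \frac{3}{2} + \frac{1}{2} \cdot 38 = - \frac{3}{2} + 19 = \frac{35}{2} \approx 17.5$)
$F{\left(s,f \right)} = - \frac{225}{52} - \frac{34}{s}$ ($F{\left(s,f \right)} = -5 + \left(\frac{35}{2 \cdot 26} - \frac{34}{s}\right) = -5 + \left(\frac{35}{2} \cdot \frac{1}{26} - \frac{34}{s}\right) = -5 + \left(\frac{35}{52} - \frac{34}{s}\right) = - \frac{225}{52} - \frac{34}{s}$)
$\frac{103 + 2364}{F{\left(T{\left(-4 \right)},-47 \right)} - 2720} = \frac{103 + 2364}{\left(- \frac{225}{52} - \frac{34}{9}\right) - 2720} = \frac{2467}{\left(- \frac{225}{52} - \frac{34}{9}\right) - 2720} = \frac{2467}{- \frac{3793}{468} - 2720} = \frac{2467}{- \frac{1276753}{468}} = 2467 \left(- \frac{468}{1276753}\right) = - \frac{1154556}{1276753}$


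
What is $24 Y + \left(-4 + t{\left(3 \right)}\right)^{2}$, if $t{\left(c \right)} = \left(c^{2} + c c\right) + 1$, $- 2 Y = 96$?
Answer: $-927$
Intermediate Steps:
$Y = -48$ ($Y = \left(- \frac{1}{2}\right) 96 = -48$)
$t{\left(c \right)} = 1 + 2 c^{2}$ ($t{\left(c \right)} = \left(c^{2} + c^{2}\right) + 1 = 2 c^{2} + 1 = 1 + 2 c^{2}$)
$24 Y + \left(-4 + t{\left(3 \right)}\right)^{2} = 24 \left(-48\right) + \left(-4 + \left(1 + 2 \cdot 3^{2}\right)\right)^{2} = -1152 + \left(-4 + \left(1 + 2 \cdot 9\right)\right)^{2} = -1152 + \left(-4 + \left(1 + 18\right)\right)^{2} = -1152 + \left(-4 + 19\right)^{2} = -1152 + 15^{2} = -1152 + 225 = -927$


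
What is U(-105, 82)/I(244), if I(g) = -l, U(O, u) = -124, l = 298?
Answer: 62/149 ≈ 0.41611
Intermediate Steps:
I(g) = -298 (I(g) = -1*298 = -298)
U(-105, 82)/I(244) = -124/(-298) = -124*(-1/298) = 62/149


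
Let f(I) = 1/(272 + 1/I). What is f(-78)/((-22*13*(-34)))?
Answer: 3/7934410 ≈ 3.7810e-7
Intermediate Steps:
f(-78)/((-22*13*(-34))) = (-78/(1 + 272*(-78)))/((-22*13*(-34))) = (-78/(1 - 21216))/((-286*(-34))) = -78/(-21215)/9724 = -78*(-1/21215)*(1/9724) = (78/21215)*(1/9724) = 3/7934410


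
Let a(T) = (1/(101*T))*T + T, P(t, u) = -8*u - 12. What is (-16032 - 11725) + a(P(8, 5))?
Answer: -2808708/101 ≈ -27809.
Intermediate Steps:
P(t, u) = -12 - 8*u
a(T) = 1/101 + T (a(T) = (1/(101*T))*T + T = 1/101 + T)
(-16032 - 11725) + a(P(8, 5)) = (-16032 - 11725) + (1/101 + (-12 - 8*5)) = -27757 + (1/101 + (-12 - 40)) = -27757 + (1/101 - 52) = -27757 - 5251/101 = -2808708/101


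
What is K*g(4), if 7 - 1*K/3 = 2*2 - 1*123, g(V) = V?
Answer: 1512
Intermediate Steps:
K = 378 (K = 21 - 3*(2*2 - 1*123) = 21 - 3*(4 - 123) = 21 - 3*(-119) = 21 + 357 = 378)
K*g(4) = 378*4 = 1512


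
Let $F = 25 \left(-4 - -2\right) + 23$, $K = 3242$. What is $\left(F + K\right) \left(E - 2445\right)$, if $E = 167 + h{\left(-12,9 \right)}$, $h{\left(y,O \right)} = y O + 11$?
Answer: $-7635625$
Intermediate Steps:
$h{\left(y,O \right)} = 11 + O y$ ($h{\left(y,O \right)} = O y + 11 = 11 + O y$)
$F = -27$ ($F = 25 \left(-4 + 2\right) + 23 = 25 \left(-2\right) + 23 = -50 + 23 = -27$)
$E = 70$ ($E = 167 + \left(11 + 9 \left(-12\right)\right) = 167 + \left(11 - 108\right) = 167 - 97 = 70$)
$\left(F + K\right) \left(E - 2445\right) = \left(-27 + 3242\right) \left(70 - 2445\right) = 3215 \left(-2375\right) = -7635625$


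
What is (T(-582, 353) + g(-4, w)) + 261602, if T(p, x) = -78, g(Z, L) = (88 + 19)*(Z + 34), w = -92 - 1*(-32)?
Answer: 264734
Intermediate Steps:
w = -60 (w = -92 + 32 = -60)
g(Z, L) = 3638 + 107*Z (g(Z, L) = 107*(34 + Z) = 3638 + 107*Z)
(T(-582, 353) + g(-4, w)) + 261602 = (-78 + (3638 + 107*(-4))) + 261602 = (-78 + (3638 - 428)) + 261602 = (-78 + 3210) + 261602 = 3132 + 261602 = 264734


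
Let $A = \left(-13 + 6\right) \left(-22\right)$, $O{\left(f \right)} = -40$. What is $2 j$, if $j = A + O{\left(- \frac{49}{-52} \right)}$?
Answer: $228$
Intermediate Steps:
$A = 154$ ($A = \left(-7\right) \left(-22\right) = 154$)
$j = 114$ ($j = 154 - 40 = 114$)
$2 j = 2 \cdot 114 = 228$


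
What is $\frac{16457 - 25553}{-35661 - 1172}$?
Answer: $\frac{9096}{36833} \approx 0.24695$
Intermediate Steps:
$\frac{16457 - 25553}{-35661 - 1172} = - \frac{9096}{-35661 - 1172} = - \frac{9096}{-36833} = \left(-9096\right) \left(- \frac{1}{36833}\right) = \frac{9096}{36833}$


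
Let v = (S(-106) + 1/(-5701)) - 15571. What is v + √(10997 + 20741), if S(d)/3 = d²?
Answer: 103399036/5701 + √31738 ≈ 18315.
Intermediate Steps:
S(d) = 3*d²
v = 103399036/5701 (v = (3*(-106)² + 1/(-5701)) - 15571 = (3*11236 - 1/5701) - 15571 = (33708 - 1/5701) - 15571 = 192169307/5701 - 15571 = 103399036/5701 ≈ 18137.)
v + √(10997 + 20741) = 103399036/5701 + √(10997 + 20741) = 103399036/5701 + √31738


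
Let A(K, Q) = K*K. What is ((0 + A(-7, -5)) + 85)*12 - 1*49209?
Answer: -47601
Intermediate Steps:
A(K, Q) = K²
((0 + A(-7, -5)) + 85)*12 - 1*49209 = ((0 + (-7)²) + 85)*12 - 1*49209 = ((0 + 49) + 85)*12 - 49209 = (49 + 85)*12 - 49209 = 134*12 - 49209 = 1608 - 49209 = -47601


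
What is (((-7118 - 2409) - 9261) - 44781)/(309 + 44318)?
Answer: -5779/4057 ≈ -1.4245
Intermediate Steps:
(((-7118 - 2409) - 9261) - 44781)/(309 + 44318) = ((-9527 - 9261) - 44781)/44627 = (-18788 - 44781)*(1/44627) = -63569*1/44627 = -5779/4057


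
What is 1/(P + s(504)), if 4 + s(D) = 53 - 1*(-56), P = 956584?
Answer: 1/956689 ≈ 1.0453e-6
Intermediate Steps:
s(D) = 105 (s(D) = -4 + (53 - 1*(-56)) = -4 + (53 + 56) = -4 + 109 = 105)
1/(P + s(504)) = 1/(956584 + 105) = 1/956689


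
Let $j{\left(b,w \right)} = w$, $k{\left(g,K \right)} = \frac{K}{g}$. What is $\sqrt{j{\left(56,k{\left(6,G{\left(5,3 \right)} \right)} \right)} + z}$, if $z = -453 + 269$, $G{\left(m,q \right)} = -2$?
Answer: $\frac{i \sqrt{1659}}{3} \approx 13.577 i$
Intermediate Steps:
$z = -184$
$\sqrt{j{\left(56,k{\left(6,G{\left(5,3 \right)} \right)} \right)} + z} = \sqrt{- \frac{2}{6} - 184} = \sqrt{\left(-2\right) \frac{1}{6} - 184} = \sqrt{- \frac{1}{3} - 184} = \sqrt{- \frac{553}{3}} = \frac{i \sqrt{1659}}{3}$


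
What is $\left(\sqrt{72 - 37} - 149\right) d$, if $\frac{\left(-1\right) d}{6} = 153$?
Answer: $136782 - 918 \sqrt{35} \approx 1.3135 \cdot 10^{5}$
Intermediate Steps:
$d = -918$ ($d = \left(-6\right) 153 = -918$)
$\left(\sqrt{72 - 37} - 149\right) d = \left(\sqrt{72 - 37} - 149\right) \left(-918\right) = \left(\sqrt{35} - 149\right) \left(-918\right) = \left(-149 + \sqrt{35}\right) \left(-918\right) = 136782 - 918 \sqrt{35}$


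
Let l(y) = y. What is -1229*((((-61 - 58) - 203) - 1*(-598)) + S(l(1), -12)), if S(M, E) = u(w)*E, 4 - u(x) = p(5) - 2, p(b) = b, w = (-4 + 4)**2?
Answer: -324456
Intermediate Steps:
w = 0 (w = 0**2 = 0)
u(x) = 1 (u(x) = 4 - (5 - 2) = 4 - 1*3 = 4 - 3 = 1)
S(M, E) = E (S(M, E) = 1*E = E)
-1229*((((-61 - 58) - 203) - 1*(-598)) + S(l(1), -12)) = -1229*((((-61 - 58) - 203) - 1*(-598)) - 12) = -1229*(((-119 - 203) + 598) - 12) = -1229*((-322 + 598) - 12) = -1229*(276 - 12) = -1229*264 = -324456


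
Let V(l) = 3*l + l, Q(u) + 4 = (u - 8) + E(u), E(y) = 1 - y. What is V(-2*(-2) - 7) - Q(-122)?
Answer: -1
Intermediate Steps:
Q(u) = -11 (Q(u) = -4 + ((u - 8) + (1 - u)) = -4 + ((-8 + u) + (1 - u)) = -4 - 7 = -11)
V(l) = 4*l
V(-2*(-2) - 7) - Q(-122) = 4*(-2*(-2) - 7) - 1*(-11) = 4*(4 - 7) + 11 = 4*(-3) + 11 = -12 + 11 = -1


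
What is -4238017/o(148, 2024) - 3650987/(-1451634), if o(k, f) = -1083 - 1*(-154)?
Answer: 6155441336701/1348567986 ≈ 4564.4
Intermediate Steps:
o(k, f) = -929 (o(k, f) = -1083 + 154 = -929)
-4238017/o(148, 2024) - 3650987/(-1451634) = -4238017/(-929) - 3650987/(-1451634) = -4238017*(-1/929) - 3650987*(-1/1451634) = 4238017/929 + 3650987/1451634 = 6155441336701/1348567986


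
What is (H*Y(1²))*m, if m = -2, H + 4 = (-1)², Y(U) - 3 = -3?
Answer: 0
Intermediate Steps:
Y(U) = 0 (Y(U) = 3 - 3 = 0)
H = -3 (H = -4 + (-1)² = -4 + 1 = -3)
(H*Y(1²))*m = -3*0*(-2) = 0*(-2) = 0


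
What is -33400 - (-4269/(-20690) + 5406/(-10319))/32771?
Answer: -13746284954873863/411565417930 ≈ -33400.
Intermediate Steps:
-33400 - (-4269/(-20690) + 5406/(-10319))/32771 = -33400 - (-4269*(-1/20690) + 5406*(-1/10319))/32771 = -33400 - (4269/20690 - 318/607)/32771 = -33400 - (-3988137)/(12558830*32771) = -33400 - 1*(-3988137/411565417930) = -33400 + 3988137/411565417930 = -13746284954873863/411565417930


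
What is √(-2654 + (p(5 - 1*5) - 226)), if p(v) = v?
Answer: 24*I*√5 ≈ 53.666*I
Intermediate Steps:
√(-2654 + (p(5 - 1*5) - 226)) = √(-2654 + ((5 - 1*5) - 226)) = √(-2654 + ((5 - 5) - 226)) = √(-2654 + (0 - 226)) = √(-2654 - 226) = √(-2880) = 24*I*√5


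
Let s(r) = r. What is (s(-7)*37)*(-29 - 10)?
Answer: 10101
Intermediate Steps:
(s(-7)*37)*(-29 - 10) = (-7*37)*(-29 - 10) = -259*(-39) = 10101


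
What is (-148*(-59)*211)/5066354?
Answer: 921226/2533177 ≈ 0.36366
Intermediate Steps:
(-148*(-59)*211)/5066354 = (8732*211)*(1/5066354) = 1842452*(1/5066354) = 921226/2533177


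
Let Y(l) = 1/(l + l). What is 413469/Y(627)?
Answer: 518490126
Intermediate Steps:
Y(l) = 1/(2*l)
413469/Y(627) = 413469/(((½)/627)) = 413469/(((½)*(1/627))) = 413469/(1/1254) = 413469*1254 = 518490126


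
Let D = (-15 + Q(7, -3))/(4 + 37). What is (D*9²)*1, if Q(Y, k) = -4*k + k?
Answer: -486/41 ≈ -11.854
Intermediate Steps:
Q(Y, k) = -3*k
D = -6/41 (D = (-15 - 3*(-3))/(4 + 37) = (-15 + 9)/41 = -6*1/41 = -6/41 ≈ -0.14634)
(D*9²)*1 = -6/41*9²*1 = -6/41*81*1 = -486/41*1 = -486/41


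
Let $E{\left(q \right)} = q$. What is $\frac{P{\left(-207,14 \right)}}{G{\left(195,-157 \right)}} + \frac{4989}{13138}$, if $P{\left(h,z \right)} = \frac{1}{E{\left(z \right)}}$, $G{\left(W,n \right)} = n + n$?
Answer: $\frac{10959253}{28877324} \approx 0.37951$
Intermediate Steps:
$G{\left(W,n \right)} = 2 n$
$P{\left(h,z \right)} = \frac{1}{z}$
$\frac{P{\left(-207,14 \right)}}{G{\left(195,-157 \right)}} + \frac{4989}{13138} = \frac{1}{14 \cdot 2 \left(-157\right)} + \frac{4989}{13138} = \frac{1}{14 \left(-314\right)} + 4989 \cdot \frac{1}{13138} = \frac{1}{14} \left(- \frac{1}{314}\right) + \frac{4989}{13138} = - \frac{1}{4396} + \frac{4989}{13138} = \frac{10959253}{28877324}$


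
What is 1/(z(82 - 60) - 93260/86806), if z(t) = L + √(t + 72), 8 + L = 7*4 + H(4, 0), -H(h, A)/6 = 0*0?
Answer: 17826263145/248834063227 - 1883820409*√94/497668126454 ≈ 0.034939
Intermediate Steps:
H(h, A) = 0 (H(h, A) = -0*0 = -6*0 = 0)
L = 20 (L = -8 + (7*4 + 0) = -8 + (28 + 0) = -8 + 28 = 20)
z(t) = 20 + √(72 + t) (z(t) = 20 + √(t + 72) = 20 + √(72 + t))
1/(z(82 - 60) - 93260/86806) = 1/((20 + √(72 + (82 - 60))) - 93260/86806) = 1/((20 + √(72 + 22)) - 93260*1/86806) = 1/((20 + √94) - 46630/43403) = 1/(821430/43403 + √94)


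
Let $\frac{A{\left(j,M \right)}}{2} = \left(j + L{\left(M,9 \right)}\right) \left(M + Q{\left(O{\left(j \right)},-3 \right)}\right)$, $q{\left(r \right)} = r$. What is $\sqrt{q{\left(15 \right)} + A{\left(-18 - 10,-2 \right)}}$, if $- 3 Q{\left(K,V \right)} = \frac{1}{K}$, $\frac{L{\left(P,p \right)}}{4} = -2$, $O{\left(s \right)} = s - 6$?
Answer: $\frac{3 \sqrt{5083}}{17} \approx 12.581$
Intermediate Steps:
$O{\left(s \right)} = -6 + s$ ($O{\left(s \right)} = s - 6 = -6 + s$)
$L{\left(P,p \right)} = -8$ ($L{\left(P,p \right)} = 4 \left(-2\right) = -8$)
$Q{\left(K,V \right)} = - \frac{1}{3 K}$
$A{\left(j,M \right)} = 2 \left(-8 + j\right) \left(M - \frac{1}{3 \left(-6 + j\right)}\right)$ ($A{\left(j,M \right)} = 2 \left(j - 8\right) \left(M - \frac{1}{3 \left(-6 + j\right)}\right) = 2 \left(-8 + j\right) \left(M - \frac{1}{3 \left(-6 + j\right)}\right)$)
$\sqrt{q{\left(15 \right)} + A{\left(-18 - 10,-2 \right)}} = \sqrt{15 + \frac{2 \left(8 - \left(-18 - 10\right) + 3 \left(-2\right) \left(-8 - 28\right) \left(-6 - 28\right)\right)}{3 \left(-6 - 28\right)}} = \sqrt{15 + \frac{2 \left(8 - -28 + 3 \left(-2\right) \left(-8 - 28\right) \left(-6 - 28\right)\right)}{3 \left(-6 - 28\right)}} = \sqrt{15 + \frac{2 \left(8 + 28 + 3 \left(-2\right) \left(-36\right) \left(-34\right)\right)}{3 \left(-34\right)}} = \sqrt{15 + \frac{2}{3} \left(- \frac{1}{34}\right) \left(8 + 28 - 7344\right)} = \sqrt{15 + \frac{2}{3} \left(- \frac{1}{34}\right) \left(-7308\right)} = \sqrt{15 + \frac{2436}{17}} = \sqrt{\frac{2691}{17}} = \frac{3 \sqrt{5083}}{17}$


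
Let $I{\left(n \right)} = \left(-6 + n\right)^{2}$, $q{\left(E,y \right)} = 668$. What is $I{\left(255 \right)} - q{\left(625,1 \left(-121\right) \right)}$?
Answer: $61333$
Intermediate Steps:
$I{\left(255 \right)} - q{\left(625,1 \left(-121\right) \right)} = \left(-6 + 255\right)^{2} - 668 = 249^{2} - 668 = 62001 - 668 = 61333$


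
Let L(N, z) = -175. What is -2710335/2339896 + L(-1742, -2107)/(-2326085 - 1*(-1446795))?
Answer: -238276098035/205744715384 ≈ -1.1581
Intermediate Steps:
-2710335/2339896 + L(-1742, -2107)/(-2326085 - 1*(-1446795)) = -2710335/2339896 - 175/(-2326085 - 1*(-1446795)) = -2710335*1/2339896 - 175/(-2326085 + 1446795) = -2710335/2339896 - 175/(-879290) = -2710335/2339896 - 175*(-1/879290) = -2710335/2339896 + 35/175858 = -238276098035/205744715384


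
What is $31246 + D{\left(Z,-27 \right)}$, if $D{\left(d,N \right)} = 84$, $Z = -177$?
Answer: $31330$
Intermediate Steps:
$31246 + D{\left(Z,-27 \right)} = 31246 + 84 = 31330$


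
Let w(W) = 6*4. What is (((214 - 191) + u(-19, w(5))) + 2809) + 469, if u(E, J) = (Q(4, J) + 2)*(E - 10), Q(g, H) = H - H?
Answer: 3243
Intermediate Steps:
Q(g, H) = 0
w(W) = 24
u(E, J) = -20 + 2*E (u(E, J) = (0 + 2)*(E - 10) = 2*(-10 + E) = -20 + 2*E)
(((214 - 191) + u(-19, w(5))) + 2809) + 469 = (((214 - 191) + (-20 + 2*(-19))) + 2809) + 469 = ((23 + (-20 - 38)) + 2809) + 469 = ((23 - 58) + 2809) + 469 = (-35 + 2809) + 469 = 2774 + 469 = 3243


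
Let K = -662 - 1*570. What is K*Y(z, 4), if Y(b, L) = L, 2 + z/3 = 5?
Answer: -4928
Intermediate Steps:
z = 9 (z = -6 + 3*5 = -6 + 15 = 9)
K = -1232 (K = -662 - 570 = -1232)
K*Y(z, 4) = -1232*4 = -4928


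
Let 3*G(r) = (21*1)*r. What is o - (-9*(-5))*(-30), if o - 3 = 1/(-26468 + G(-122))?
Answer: 36966665/27322 ≈ 1353.0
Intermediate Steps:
G(r) = 7*r (G(r) = ((21*1)*r)/3 = (21*r)/3 = 7*r)
o = 81965/27322 (o = 3 + 1/(-26468 + 7*(-122)) = 3 + 1/(-26468 - 854) = 3 + 1/(-27322) = 3 - 1/27322 = 81965/27322 ≈ 3.0000)
o - (-9*(-5))*(-30) = 81965/27322 - (-9*(-5))*(-30) = 81965/27322 - 45*(-30) = 81965/27322 - 1*(-1350) = 81965/27322 + 1350 = 36966665/27322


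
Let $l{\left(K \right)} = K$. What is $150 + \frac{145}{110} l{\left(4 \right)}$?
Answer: $\frac{1708}{11} \approx 155.27$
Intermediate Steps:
$150 + \frac{145}{110} l{\left(4 \right)} = 150 + \frac{145}{110} \cdot 4 = 150 + 145 \cdot \frac{1}{110} \cdot 4 = 150 + \frac{29}{22} \cdot 4 = 150 + \frac{58}{11} = \frac{1708}{11}$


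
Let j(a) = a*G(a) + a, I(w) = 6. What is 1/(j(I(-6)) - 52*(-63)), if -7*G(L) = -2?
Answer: 7/22986 ≈ 0.00030453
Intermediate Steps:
G(L) = 2/7 (G(L) = -⅐*(-2) = 2/7)
j(a) = 9*a/7 (j(a) = a*(2/7) + a = 2*a/7 + a = 9*a/7)
1/(j(I(-6)) - 52*(-63)) = 1/((9/7)*6 - 52*(-63)) = 1/(54/7 + 3276) = 1/(22986/7) = 7/22986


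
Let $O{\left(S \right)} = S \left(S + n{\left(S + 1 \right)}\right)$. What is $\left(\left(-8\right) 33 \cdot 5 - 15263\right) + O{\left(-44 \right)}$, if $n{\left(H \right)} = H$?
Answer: $-12755$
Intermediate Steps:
$O{\left(S \right)} = S \left(1 + 2 S\right)$ ($O{\left(S \right)} = S \left(S + \left(S + 1\right)\right) = S \left(S + \left(1 + S\right)\right) = S \left(1 + 2 S\right)$)
$\left(\left(-8\right) 33 \cdot 5 - 15263\right) + O{\left(-44 \right)} = \left(\left(-8\right) 33 \cdot 5 - 15263\right) - 44 \left(1 + 2 \left(-44\right)\right) = \left(\left(-264\right) 5 - 15263\right) - 44 \left(1 - 88\right) = \left(-1320 - 15263\right) - -3828 = -16583 + 3828 = -12755$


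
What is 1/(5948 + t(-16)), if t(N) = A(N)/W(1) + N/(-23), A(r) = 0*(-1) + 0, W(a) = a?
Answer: 23/136820 ≈ 0.00016810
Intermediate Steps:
A(r) = 0 (A(r) = 0 + 0 = 0)
t(N) = -N/23 (t(N) = 0/1 + N/(-23) = 0*1 + N*(-1/23) = 0 - N/23 = -N/23)
1/(5948 + t(-16)) = 1/(5948 - 1/23*(-16)) = 1/(5948 + 16/23) = 1/(136820/23) = 23/136820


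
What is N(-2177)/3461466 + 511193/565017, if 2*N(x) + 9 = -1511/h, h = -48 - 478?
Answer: 620496060570995/685829355312648 ≈ 0.90474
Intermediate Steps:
h = -526
N(x) = -3223/1052 (N(x) = -9/2 + (-1511/(-526))/2 = -9/2 + (-1511*(-1/526))/2 = -9/2 + (½)*(1511/526) = -9/2 + 1511/1052 = -3223/1052)
N(-2177)/3461466 + 511193/565017 = -3223/1052/3461466 + 511193/565017 = -3223/1052*1/3461466 + 511193*(1/565017) = -3223/3641462232 + 511193/565017 = 620496060570995/685829355312648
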